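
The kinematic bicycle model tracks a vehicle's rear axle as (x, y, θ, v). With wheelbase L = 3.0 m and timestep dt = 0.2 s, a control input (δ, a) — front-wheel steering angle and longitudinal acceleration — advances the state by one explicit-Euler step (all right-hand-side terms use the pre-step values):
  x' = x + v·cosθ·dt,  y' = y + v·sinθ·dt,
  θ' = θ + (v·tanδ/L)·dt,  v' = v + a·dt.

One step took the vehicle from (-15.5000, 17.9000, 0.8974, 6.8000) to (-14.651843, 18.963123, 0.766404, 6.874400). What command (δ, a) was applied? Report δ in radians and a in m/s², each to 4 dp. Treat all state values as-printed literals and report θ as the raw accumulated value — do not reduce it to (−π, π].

a = (v'−v)/dt = (0.074400)/0.2 = 0.3720
Δθ = θ'−θ = -0.130996;  (v·dt/L) = 6.8000·0.2/3.0 = 0.453333
tan δ = Δθ·L/(v·dt) = -0.288962  →  δ = -0.2813

δ = -0.2813, a = 0.3720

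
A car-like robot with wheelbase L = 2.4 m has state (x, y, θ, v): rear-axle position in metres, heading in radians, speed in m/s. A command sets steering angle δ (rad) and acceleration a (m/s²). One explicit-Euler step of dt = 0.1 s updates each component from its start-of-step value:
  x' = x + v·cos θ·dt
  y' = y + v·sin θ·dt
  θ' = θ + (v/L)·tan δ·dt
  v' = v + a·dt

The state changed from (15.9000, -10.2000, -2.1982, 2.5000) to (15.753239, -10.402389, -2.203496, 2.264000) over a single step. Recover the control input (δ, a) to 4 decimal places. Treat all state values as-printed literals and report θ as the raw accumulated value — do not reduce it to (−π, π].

a = (v'−v)/dt = (-0.236000)/0.1 = -2.3600
Δθ = θ'−θ = -0.005296;  (v·dt/L) = 2.5000·0.1/2.4 = 0.104167
tan δ = Δθ·L/(v·dt) = -0.050842  →  δ = -0.0508

δ = -0.0508, a = -2.3600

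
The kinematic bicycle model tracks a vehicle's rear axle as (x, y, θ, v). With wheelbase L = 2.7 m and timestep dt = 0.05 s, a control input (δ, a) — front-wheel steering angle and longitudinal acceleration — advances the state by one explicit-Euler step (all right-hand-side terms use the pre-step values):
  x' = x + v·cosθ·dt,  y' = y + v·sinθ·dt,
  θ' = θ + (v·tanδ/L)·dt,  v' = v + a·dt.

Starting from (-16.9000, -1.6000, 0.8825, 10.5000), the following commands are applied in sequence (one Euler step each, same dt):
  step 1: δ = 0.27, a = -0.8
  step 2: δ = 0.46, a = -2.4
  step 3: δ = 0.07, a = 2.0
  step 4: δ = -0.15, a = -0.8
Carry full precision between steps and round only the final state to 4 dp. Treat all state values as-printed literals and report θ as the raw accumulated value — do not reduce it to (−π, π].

(-15.7297, 0.1222, 1.0165, 10.4000)

after step 1 (δ=0.27, a=-0.8): (-16.566508, -1.194527, 0.936314, 10.460000)
after step 2 (δ=0.46, a=-2.4): (-16.256494, -0.773314, 1.032284, 10.340000)
after step 3 (δ=0.07, a=2.0): (-15.991346, -0.329484, 1.045710, 10.440000)
after step 4 (δ=-0.15, a=-0.8): (-15.729674, 0.122193, 1.016491, 10.400000)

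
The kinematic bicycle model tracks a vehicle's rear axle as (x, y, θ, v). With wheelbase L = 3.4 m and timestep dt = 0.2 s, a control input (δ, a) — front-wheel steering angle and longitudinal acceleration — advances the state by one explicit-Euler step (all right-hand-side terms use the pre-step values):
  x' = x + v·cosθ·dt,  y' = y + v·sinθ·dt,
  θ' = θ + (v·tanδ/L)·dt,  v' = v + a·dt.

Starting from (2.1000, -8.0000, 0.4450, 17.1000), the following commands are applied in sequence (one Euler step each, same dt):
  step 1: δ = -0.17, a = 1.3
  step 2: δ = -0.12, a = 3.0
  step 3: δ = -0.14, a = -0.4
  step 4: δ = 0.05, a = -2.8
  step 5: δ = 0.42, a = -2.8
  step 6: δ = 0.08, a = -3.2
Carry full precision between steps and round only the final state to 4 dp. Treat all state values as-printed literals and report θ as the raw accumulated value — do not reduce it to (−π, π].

after step 1 (δ=-0.17, a=1.3): (5.186928, -6.527834, 0.272333, 17.360000)
after step 2 (δ=-0.12, a=3.0): (8.530971, -5.593937, 0.149201, 17.960000)
after step 3 (δ=-0.14, a=-0.4): (12.083065, -5.059994, 0.000321, 17.880000)
after step 4 (δ=0.05, a=-2.8): (15.659064, -5.058847, 0.052953, 17.320000)
after step 5 (δ=0.42, a=-2.8): (19.118209, -4.875504, 0.507932, 16.760000)
after step 6 (δ=0.08, a=-3.2): (22.047027, -3.245188, 0.586971, 16.120000)

(22.0470, -3.2452, 0.5870, 16.1200)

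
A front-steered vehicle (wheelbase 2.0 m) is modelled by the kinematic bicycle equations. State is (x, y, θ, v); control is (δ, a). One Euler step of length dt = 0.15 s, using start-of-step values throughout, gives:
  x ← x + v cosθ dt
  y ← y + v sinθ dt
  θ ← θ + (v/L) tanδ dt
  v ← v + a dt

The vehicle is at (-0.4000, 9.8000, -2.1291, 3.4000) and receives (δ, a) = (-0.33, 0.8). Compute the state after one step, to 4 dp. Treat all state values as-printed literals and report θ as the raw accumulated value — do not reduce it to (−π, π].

x' = -0.4000 + 3.4000·cos(-2.1291)·0.15 = -0.6702
y' = 9.8000 + 3.4000·sin(-2.1291)·0.15 = 9.3674
θ' = -2.1291 + (3.4000/2.0)·tan(-0.33)·0.15 = -2.2164
v' = 3.4000 + 0.8000·0.15 = 3.5200

(-0.6702, 9.3674, -2.2164, 3.5200)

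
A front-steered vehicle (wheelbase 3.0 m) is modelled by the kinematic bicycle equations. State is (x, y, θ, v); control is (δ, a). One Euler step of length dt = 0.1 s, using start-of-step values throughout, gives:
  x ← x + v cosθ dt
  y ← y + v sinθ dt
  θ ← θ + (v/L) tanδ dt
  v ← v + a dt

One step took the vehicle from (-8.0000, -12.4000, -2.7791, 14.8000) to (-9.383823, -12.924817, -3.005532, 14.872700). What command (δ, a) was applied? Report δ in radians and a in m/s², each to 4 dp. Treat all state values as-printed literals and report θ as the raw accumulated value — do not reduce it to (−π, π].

δ = -0.4303, a = 0.7270

a = (v'−v)/dt = (0.072700)/0.1 = 0.7270
Δθ = θ'−θ = -0.226432;  (v·dt/L) = 14.8000·0.1/3.0 = 0.493333
tan δ = Δθ·L/(v·dt) = -0.458984  →  δ = -0.4303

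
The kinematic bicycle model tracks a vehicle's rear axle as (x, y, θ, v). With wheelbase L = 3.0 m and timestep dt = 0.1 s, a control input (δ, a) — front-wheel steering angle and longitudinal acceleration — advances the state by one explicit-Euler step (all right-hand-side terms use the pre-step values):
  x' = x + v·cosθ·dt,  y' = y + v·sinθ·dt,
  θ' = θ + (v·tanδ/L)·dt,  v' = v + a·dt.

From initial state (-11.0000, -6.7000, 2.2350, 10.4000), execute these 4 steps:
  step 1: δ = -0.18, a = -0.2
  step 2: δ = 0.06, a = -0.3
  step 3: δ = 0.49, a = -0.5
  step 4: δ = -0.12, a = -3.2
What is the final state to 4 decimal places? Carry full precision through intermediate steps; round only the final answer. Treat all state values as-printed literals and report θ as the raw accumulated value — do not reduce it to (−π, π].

after step 1 (δ=-0.18, a=-0.2): (-11.641090, -5.881096, 2.171917, 10.380000)
after step 2 (δ=0.06, a=-0.3): (-12.228148, -5.025055, 2.192702, 10.350000)
after step 3 (δ=0.49, a=-0.5): (-12.831124, -4.183838, 2.376721, 10.300000)
after step 4 (δ=-0.12, a=-3.2): (-13.574240, -3.470621, 2.335322, 9.980000)

(-13.5742, -3.4706, 2.3353, 9.9800)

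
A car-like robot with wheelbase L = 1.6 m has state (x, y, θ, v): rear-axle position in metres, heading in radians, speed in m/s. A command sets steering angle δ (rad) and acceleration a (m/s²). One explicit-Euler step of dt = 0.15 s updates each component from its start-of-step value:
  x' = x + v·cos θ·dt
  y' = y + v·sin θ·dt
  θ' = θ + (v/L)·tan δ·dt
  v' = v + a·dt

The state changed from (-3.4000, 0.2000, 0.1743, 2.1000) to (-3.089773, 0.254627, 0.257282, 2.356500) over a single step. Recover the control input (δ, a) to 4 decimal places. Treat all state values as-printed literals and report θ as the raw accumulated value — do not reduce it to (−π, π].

δ = 0.3989, a = 1.7100

a = (v'−v)/dt = (0.256500)/0.15 = 1.7100
Δθ = θ'−θ = 0.082982;  (v·dt/L) = 2.1000·0.15/1.6 = 0.196875
tan δ = Δθ·L/(v·dt) = 0.421496  →  δ = 0.3989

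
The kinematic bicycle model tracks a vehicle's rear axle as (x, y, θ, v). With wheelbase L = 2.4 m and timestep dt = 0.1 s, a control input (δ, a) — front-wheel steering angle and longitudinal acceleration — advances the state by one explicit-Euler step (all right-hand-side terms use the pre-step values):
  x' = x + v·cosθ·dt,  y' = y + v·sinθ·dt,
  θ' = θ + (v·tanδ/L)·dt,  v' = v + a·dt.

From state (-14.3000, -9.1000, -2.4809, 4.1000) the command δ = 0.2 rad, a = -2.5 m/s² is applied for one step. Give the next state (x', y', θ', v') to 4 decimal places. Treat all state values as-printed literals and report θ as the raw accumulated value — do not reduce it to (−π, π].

(-14.6237, -9.3516, -2.4463, 3.8500)

x' = -14.3000 + 4.1000·cos(-2.4809)·0.1 = -14.6237
y' = -9.1000 + 4.1000·sin(-2.4809)·0.1 = -9.3516
θ' = -2.4809 + (4.1000/2.4)·tan(0.2)·0.1 = -2.4463
v' = 4.1000 − 2.5000·0.1 = 3.8500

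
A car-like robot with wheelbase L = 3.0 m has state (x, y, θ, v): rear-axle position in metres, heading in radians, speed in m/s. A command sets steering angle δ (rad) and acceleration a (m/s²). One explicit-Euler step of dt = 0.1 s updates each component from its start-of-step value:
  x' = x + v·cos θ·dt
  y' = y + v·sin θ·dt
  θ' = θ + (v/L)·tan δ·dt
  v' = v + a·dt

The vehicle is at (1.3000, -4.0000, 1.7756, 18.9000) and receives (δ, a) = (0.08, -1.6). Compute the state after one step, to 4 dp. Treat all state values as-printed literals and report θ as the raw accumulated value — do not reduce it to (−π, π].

(0.9156, -2.1495, 1.8261, 18.7400)

x' = 1.3000 + 18.9000·cos(1.7756)·0.1 = 0.9156
y' = -4.0000 + 18.9000·sin(1.7756)·0.1 = -2.1495
θ' = 1.7756 + (18.9000/3.0)·tan(0.08)·0.1 = 1.8261
v' = 18.9000 − 1.6000·0.1 = 18.7400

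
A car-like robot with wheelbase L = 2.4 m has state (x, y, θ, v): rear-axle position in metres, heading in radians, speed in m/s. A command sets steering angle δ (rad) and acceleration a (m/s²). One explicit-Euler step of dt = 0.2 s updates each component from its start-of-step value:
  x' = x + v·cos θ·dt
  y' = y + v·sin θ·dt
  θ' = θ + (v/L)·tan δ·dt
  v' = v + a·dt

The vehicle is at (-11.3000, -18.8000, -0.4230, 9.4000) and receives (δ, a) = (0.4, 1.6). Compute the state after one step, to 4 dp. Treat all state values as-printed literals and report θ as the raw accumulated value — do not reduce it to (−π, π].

x' = -11.3000 + 9.4000·cos(-0.4230)·0.2 = -9.5857
y' = -18.8000 + 9.4000·sin(-0.4230)·0.2 = -19.5717
θ' = -0.4230 + (9.4000/2.4)·tan(0.4)·0.2 = -0.0918
v' = 9.4000 + 1.6000·0.2 = 9.7200

(-9.5857, -19.5717, -0.0918, 9.7200)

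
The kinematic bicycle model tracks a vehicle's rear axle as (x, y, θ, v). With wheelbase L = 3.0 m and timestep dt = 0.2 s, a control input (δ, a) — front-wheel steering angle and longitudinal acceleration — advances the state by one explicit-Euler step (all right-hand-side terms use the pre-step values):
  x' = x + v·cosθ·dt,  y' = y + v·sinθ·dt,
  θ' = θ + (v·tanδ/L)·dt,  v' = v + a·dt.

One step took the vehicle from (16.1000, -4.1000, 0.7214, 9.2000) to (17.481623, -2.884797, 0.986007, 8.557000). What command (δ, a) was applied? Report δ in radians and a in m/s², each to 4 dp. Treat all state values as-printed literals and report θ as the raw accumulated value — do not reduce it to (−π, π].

δ = 0.4073, a = -3.2150

a = (v'−v)/dt = (-0.643000)/0.2 = -3.2150
Δθ = θ'−θ = 0.264607;  (v·dt/L) = 9.2000·0.2/3.0 = 0.613333
tan δ = Δθ·L/(v·dt) = 0.431424  →  δ = 0.4073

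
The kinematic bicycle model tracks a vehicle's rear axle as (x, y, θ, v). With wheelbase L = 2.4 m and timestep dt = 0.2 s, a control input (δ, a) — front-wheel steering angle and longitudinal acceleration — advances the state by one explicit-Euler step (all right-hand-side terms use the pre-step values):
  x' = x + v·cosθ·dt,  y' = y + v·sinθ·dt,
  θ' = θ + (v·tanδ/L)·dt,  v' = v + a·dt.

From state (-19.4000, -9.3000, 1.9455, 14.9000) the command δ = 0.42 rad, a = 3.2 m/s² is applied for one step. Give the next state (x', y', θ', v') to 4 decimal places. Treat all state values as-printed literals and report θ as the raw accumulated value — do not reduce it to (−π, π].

x' = -19.4000 + 14.9000·cos(1.9455)·0.2 = -20.4907
y' = -9.3000 + 14.9000·sin(1.9455)·0.2 = -6.5268
θ' = 1.9455 + (14.9000/2.4)·tan(0.42)·0.2 = 2.5000
v' = 14.9000 + 3.2000·0.2 = 15.5400

(-20.4907, -6.5268, 2.5000, 15.5400)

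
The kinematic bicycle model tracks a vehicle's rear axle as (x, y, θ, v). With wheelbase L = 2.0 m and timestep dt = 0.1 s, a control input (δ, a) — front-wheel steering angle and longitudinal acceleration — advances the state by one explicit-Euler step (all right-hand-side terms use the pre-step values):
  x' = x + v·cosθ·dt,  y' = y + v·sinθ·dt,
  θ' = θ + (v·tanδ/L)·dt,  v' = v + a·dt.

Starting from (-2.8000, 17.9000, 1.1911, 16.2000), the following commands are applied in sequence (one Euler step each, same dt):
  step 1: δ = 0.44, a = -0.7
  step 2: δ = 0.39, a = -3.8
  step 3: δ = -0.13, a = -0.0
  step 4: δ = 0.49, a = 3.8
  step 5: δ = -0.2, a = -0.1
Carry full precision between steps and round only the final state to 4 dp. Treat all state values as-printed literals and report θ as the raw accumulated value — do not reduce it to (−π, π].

(-4.0531, 25.3233, 2.0575, 16.1200)

after step 1 (δ=0.44, a=-0.7): (-2.199566, 19.404619, 1.572432, 16.130000)
after step 2 (δ=0.39, a=-3.8): (-2.202204, 21.017617, 1.903948, 15.750000)
after step 3 (δ=-0.13, a=-0.0): (-2.717266, 22.506018, 1.800992, 15.750000)
after step 4 (δ=0.49, a=3.8): (-3.076631, 24.039472, 2.221036, 16.130000)
after step 5 (δ=-0.2, a=-0.1): (-4.053104, 25.323321, 2.057550, 16.120000)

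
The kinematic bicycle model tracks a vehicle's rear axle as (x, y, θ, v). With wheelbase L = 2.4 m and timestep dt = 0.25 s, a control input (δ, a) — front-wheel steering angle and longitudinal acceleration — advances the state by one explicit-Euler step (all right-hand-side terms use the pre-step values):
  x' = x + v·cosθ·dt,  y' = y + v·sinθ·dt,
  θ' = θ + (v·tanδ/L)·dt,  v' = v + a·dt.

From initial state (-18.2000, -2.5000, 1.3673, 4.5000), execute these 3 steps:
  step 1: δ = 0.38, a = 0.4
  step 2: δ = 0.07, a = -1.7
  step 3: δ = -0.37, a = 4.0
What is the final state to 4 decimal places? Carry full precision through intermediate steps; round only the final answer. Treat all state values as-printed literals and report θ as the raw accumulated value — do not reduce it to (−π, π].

(-17.9720, 0.7952, 1.4194, 5.1750)

after step 1 (δ=0.38, a=0.4): (-17.972643, -1.398213, 1.554525, 4.600000)
after step 2 (δ=0.07, a=-1.7): (-17.953932, -0.248366, 1.588121, 4.175000)
after step 3 (δ=-0.37, a=4.0): (-17.972014, 0.795228, 1.419441, 5.175000)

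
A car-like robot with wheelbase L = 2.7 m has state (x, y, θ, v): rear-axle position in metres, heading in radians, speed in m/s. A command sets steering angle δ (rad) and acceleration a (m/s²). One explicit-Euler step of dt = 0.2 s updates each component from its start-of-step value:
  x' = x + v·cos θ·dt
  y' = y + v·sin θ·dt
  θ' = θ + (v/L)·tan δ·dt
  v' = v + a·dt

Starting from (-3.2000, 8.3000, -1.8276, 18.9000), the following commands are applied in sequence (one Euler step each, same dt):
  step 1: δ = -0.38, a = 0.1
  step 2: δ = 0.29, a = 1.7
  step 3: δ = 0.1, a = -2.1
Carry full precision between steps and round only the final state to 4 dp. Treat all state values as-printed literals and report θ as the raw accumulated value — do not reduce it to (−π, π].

after step 1 (δ=-0.38, a=0.1): (-4.160084, 4.643958, -2.386778, 18.920000)
after step 2 (δ=0.29, a=1.7): (-6.916343, 2.051336, -1.968558, 19.260000)
after step 3 (δ=0.1, a=-2.1): (-8.408437, -1.499939, -1.825414, 18.840000)

(-8.4084, -1.4999, -1.8254, 18.8400)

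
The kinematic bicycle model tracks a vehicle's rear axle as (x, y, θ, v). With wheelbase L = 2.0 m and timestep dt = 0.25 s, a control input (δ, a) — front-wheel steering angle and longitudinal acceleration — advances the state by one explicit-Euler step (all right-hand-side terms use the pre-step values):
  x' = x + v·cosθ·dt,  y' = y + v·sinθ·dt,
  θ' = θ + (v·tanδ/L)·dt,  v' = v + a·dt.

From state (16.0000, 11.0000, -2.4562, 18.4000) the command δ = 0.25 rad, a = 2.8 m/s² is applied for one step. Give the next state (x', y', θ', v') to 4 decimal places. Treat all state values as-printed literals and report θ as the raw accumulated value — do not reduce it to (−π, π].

x' = 16.0000 + 18.4000·cos(-2.4562)·0.25 = 12.4388
y' = 11.0000 + 18.4000·sin(-2.4562)·0.25 = 8.0883
θ' = -2.4562 + (18.4000/2.0)·tan(0.25)·0.25 = -1.8689
v' = 18.4000 + 2.8000·0.25 = 19.1000

(12.4388, 8.0883, -1.8689, 19.1000)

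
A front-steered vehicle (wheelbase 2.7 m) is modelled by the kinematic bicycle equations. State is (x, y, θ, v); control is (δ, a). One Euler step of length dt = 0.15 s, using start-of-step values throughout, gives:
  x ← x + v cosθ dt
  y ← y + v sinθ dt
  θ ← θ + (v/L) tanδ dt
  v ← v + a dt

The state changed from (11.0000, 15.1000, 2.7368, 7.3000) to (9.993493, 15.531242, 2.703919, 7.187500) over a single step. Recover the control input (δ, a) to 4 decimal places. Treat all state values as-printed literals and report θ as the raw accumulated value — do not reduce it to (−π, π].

δ = -0.0809, a = -0.7500

a = (v'−v)/dt = (-0.112500)/0.15 = -0.7500
Δθ = θ'−θ = -0.032881;  (v·dt/L) = 7.3000·0.15/2.7 = 0.405556
tan δ = Δθ·L/(v·dt) = -0.081076  →  δ = -0.0809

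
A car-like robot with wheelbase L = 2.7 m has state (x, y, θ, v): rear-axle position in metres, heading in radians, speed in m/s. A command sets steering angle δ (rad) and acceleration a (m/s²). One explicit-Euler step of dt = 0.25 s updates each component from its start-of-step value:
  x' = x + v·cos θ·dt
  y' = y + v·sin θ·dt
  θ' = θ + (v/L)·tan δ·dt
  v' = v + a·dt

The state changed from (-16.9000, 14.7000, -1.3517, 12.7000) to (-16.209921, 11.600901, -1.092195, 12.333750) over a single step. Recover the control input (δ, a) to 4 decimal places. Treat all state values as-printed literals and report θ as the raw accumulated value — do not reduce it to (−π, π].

a = (v'−v)/dt = (-0.366250)/0.25 = -1.4650
Δθ = θ'−θ = 0.259505;  (v·dt/L) = 12.7000·0.25/2.7 = 1.175926
tan δ = Δθ·L/(v·dt) = 0.220681  →  δ = 0.2172

δ = 0.2172, a = -1.4650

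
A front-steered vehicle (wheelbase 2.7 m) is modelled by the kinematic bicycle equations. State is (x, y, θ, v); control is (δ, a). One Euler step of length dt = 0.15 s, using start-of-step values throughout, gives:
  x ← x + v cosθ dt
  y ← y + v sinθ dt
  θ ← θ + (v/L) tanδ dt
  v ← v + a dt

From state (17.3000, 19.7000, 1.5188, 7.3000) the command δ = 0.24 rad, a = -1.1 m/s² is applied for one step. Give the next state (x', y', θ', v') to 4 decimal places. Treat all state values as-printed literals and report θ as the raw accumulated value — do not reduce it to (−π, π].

x' = 17.3000 + 7.3000·cos(1.5188)·0.15 = 17.3569
y' = 19.7000 + 7.3000·sin(1.5188)·0.15 = 20.7935
θ' = 1.5188 + (7.3000/2.7)·tan(0.24)·0.15 = 1.6180
v' = 7.3000 − 1.1000·0.15 = 7.1350

(17.3569, 20.7935, 1.6180, 7.1350)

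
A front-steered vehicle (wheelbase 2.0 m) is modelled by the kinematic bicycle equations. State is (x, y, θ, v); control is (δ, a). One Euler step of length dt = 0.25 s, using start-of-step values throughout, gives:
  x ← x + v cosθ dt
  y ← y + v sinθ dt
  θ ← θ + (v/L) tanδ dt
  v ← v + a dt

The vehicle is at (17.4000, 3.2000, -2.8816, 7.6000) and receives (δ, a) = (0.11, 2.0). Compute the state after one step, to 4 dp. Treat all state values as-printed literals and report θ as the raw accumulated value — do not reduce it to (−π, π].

(15.5639, 2.7116, -2.7767, 8.1000)

x' = 17.4000 + 7.6000·cos(-2.8816)·0.25 = 15.5639
y' = 3.2000 + 7.6000·sin(-2.8816)·0.25 = 2.7116
θ' = -2.8816 + (7.6000/2.0)·tan(0.11)·0.25 = -2.7767
v' = 7.6000 + 2.0000·0.25 = 8.1000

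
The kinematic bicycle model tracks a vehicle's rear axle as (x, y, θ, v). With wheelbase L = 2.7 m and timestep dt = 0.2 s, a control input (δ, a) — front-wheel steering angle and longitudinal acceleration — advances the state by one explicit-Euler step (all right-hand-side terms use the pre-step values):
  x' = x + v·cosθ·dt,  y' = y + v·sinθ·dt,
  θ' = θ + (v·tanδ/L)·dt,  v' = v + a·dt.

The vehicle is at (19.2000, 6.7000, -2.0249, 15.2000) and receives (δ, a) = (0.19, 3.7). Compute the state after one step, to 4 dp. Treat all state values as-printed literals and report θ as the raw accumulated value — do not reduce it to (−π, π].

x' = 19.2000 + 15.2000·cos(-2.0249)·0.2 = 17.8665
y' = 6.7000 + 15.2000·sin(-2.0249)·0.2 = 3.9681
θ' = -2.0249 + (15.2000/2.7)·tan(0.19)·0.2 = -1.8084
v' = 15.2000 + 3.7000·0.2 = 15.9400

(17.8665, 3.9681, -1.8084, 15.9400)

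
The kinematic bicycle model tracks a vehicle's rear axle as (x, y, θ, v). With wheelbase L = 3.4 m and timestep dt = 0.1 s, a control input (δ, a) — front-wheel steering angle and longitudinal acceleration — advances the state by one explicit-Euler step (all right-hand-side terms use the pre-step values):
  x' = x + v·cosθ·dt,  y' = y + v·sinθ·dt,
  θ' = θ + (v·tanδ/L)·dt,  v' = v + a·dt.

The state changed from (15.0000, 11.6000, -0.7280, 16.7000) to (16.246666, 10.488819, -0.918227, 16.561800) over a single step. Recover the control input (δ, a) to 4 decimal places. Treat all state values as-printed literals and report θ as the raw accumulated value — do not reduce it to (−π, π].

a = (v'−v)/dt = (-0.138200)/0.1 = -1.3820
Δθ = θ'−θ = -0.190227;  (v·dt/L) = 16.7000·0.1/3.4 = 0.491176
tan δ = Δθ·L/(v·dt) = -0.387289  →  δ = -0.3695

δ = -0.3695, a = -1.3820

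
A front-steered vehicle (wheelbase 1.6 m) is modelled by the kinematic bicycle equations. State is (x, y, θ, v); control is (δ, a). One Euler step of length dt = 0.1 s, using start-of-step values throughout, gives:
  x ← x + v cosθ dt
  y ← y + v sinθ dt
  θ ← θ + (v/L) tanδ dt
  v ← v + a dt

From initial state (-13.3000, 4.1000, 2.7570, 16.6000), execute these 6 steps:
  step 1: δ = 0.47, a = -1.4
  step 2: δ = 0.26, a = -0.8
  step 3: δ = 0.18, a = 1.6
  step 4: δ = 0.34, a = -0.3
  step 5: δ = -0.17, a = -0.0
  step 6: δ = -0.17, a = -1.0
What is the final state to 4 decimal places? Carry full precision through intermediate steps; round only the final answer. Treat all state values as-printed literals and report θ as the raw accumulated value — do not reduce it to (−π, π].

after step 1 (δ=0.47, a=-1.4): (-14.838739, 4.722801, 3.284015, 16.460000)
after step 2 (δ=0.26, a=-0.8): (-16.468074, 4.489167, 3.557684, 16.380000)
after step 3 (δ=0.18, a=1.6): (-17.966312, 3.827106, 3.743976, 16.540000)
after step 4 (δ=0.34, a=-0.3): (-19.329188, 2.889937, 4.109651, 16.510000)
after step 5 (δ=-0.17, a=-0.0): (-20.265140, 1.529865, 3.932523, 16.510000)
after step 6 (δ=-0.17, a=-1.0): (-21.426097, 0.355991, 3.755394, 16.410000)

(-21.4261, 0.3560, 3.7554, 16.4100)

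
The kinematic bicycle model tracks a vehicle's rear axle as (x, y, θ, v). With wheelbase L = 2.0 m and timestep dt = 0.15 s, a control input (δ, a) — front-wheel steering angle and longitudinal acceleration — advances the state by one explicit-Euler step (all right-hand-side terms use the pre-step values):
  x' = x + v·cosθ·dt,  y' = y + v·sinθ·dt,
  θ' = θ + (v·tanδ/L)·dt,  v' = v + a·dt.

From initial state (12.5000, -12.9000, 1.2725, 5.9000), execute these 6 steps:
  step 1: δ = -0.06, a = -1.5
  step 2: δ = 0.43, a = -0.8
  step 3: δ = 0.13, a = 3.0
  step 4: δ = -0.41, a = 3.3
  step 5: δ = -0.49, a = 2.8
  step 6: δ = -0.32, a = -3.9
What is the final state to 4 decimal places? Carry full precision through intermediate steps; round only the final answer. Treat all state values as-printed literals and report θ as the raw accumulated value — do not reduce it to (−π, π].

(13.9938, -7.6884, 0.8678, 6.3350)

after step 1 (δ=-0.06, a=-1.5): (12.760095, -12.054083, 1.245918, 5.675000)
after step 2 (δ=0.43, a=-0.8): (13.031808, -11.247362, 1.441119, 5.555000)
after step 3 (δ=0.13, a=3.0): (13.139559, -10.421108, 1.495587, 6.005000)
after step 4 (δ=-0.41, a=3.3): (13.207240, -9.522905, 1.299840, 6.500000)
after step 5 (δ=-0.49, a=2.8): (13.468202, -8.583477, 1.039813, 6.920000)
after step 6 (δ=-0.32, a=-3.9): (13.993825, -7.688400, 0.867822, 6.335000)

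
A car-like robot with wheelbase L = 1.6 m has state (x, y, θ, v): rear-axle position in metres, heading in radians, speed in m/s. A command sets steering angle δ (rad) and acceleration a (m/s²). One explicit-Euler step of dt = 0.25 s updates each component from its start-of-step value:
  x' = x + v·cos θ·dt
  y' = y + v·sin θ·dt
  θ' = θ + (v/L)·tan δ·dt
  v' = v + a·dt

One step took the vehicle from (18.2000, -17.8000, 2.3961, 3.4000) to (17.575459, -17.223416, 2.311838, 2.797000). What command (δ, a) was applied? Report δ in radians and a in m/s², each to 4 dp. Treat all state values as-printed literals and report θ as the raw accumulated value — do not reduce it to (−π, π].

δ = -0.1573, a = -2.4120

a = (v'−v)/dt = (-0.603000)/0.25 = -2.4120
Δθ = θ'−θ = -0.084262;  (v·dt/L) = 3.4000·0.25/1.6 = 0.531250
tan δ = Δθ·L/(v·dt) = -0.158611  →  δ = -0.1573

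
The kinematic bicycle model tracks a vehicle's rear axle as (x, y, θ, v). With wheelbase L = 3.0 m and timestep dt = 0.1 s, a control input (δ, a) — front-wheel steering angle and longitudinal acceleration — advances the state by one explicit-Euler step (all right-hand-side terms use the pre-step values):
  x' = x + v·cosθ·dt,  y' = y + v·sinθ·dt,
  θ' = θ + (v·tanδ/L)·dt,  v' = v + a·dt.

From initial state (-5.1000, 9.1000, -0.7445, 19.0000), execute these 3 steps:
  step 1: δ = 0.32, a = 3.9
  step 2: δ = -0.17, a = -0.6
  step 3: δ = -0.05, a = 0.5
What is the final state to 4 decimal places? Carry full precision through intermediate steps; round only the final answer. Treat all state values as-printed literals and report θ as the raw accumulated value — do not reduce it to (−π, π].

(-0.4903, 5.6616, -0.6778, 19.3800)

after step 1 (δ=0.32, a=3.9): (-3.702689, 7.812552, -0.534620, 19.390000)
after step 2 (δ=-0.17, a=-0.6): (-2.034253, 6.824604, -0.645568, 19.330000)
after step 3 (δ=-0.05, a=0.5): (-0.490253, 5.661611, -0.677811, 19.380000)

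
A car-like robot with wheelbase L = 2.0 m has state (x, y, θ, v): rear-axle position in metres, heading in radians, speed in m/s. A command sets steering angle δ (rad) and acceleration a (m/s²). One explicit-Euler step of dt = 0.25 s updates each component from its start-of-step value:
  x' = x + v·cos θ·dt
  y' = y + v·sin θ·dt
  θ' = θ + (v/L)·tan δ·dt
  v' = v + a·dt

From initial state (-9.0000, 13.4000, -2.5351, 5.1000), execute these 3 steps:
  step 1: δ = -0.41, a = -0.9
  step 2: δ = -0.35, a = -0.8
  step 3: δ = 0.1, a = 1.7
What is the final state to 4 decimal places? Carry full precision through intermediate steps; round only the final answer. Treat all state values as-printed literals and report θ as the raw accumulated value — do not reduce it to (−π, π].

after step 1 (δ=-0.41, a=-0.9): (-10.047607, 12.673264, -2.812177, 4.875000)
after step 2 (δ=-0.35, a=-0.8): (-11.200826, 12.279011, -3.034617, 4.675000)
after step 3 (δ=0.1, a=1.7): (-12.362895, 12.154221, -2.975984, 5.100000)

(-12.3629, 12.1542, -2.9760, 5.1000)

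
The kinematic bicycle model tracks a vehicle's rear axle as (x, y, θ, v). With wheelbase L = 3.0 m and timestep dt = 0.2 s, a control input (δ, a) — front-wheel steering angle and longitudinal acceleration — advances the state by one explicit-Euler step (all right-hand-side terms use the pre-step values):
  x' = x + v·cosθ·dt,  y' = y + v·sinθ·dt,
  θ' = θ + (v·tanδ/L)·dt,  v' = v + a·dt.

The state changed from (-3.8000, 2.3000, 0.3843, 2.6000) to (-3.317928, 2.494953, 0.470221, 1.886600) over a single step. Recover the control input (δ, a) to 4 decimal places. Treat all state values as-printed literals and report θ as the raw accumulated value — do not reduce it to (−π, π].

δ = 0.4602, a = -3.5670

a = (v'−v)/dt = (-0.713400)/0.2 = -3.5670
Δθ = θ'−θ = 0.085921;  (v·dt/L) = 2.6000·0.2/3.0 = 0.173333
tan δ = Δθ·L/(v·dt) = 0.495698  →  δ = 0.4602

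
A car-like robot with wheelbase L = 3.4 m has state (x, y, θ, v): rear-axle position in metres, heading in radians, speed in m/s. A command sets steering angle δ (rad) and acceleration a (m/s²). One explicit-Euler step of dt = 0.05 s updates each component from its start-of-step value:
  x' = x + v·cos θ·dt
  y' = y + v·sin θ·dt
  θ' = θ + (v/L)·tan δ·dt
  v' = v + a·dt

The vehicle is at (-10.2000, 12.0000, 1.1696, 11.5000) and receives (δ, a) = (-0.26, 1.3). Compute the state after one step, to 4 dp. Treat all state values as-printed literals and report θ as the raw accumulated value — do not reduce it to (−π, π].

(-9.9755, 12.5293, 1.1246, 11.5650)

x' = -10.2000 + 11.5000·cos(1.1696)·0.05 = -9.9755
y' = 12.0000 + 11.5000·sin(1.1696)·0.05 = 12.5293
θ' = 1.1696 + (11.5000/3.4)·tan(-0.26)·0.05 = 1.1246
v' = 11.5000 + 1.3000·0.05 = 11.5650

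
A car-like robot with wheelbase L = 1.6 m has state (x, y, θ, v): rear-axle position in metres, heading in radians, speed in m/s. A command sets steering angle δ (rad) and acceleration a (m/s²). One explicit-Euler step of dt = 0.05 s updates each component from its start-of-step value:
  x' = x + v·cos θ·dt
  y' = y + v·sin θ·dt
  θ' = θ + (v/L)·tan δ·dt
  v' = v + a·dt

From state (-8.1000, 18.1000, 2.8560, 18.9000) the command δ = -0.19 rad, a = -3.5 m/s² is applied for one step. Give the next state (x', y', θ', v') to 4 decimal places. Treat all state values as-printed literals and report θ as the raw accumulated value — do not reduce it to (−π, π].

x' = -8.1000 + 18.9000·cos(2.8560)·0.05 = -9.0067
y' = 18.1000 + 18.9000·sin(2.8560)·0.05 = 18.3662
θ' = 2.8560 + (18.9000/1.6)·tan(-0.19)·0.05 = 2.7424
v' = 18.9000 − 3.5000·0.05 = 18.7250

(-9.0067, 18.3662, 2.7424, 18.7250)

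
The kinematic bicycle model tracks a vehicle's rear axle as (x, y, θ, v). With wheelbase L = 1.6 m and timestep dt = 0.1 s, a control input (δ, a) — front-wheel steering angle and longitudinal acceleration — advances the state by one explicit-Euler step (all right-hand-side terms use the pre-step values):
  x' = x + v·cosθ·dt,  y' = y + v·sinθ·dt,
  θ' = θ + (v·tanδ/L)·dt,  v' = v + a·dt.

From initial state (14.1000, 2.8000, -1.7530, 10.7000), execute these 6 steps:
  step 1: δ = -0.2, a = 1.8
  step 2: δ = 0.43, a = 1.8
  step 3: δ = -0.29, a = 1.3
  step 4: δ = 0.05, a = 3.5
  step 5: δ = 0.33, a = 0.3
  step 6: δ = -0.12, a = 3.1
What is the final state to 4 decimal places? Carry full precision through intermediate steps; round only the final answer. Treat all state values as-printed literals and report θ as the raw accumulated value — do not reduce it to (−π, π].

after step 1 (δ=-0.2, a=1.8): (13.906119, 1.747712, -1.888562, 10.880000)
after step 2 (δ=0.43, a=1.8): (13.566179, 0.714182, -1.576700, 11.060000)
after step 3 (δ=-0.29, a=1.3): (13.559649, -0.391799, -1.782978, 11.190000)
after step 4 (δ=0.05, a=3.5): (13.323996, -1.485704, -1.747980, 11.540000)
after step 5 (δ=0.33, a=0.3): (13.120594, -2.621637, -1.500934, 11.570000)
after step 6 (δ=-0.12, a=3.1): (13.201359, -3.775815, -1.588128, 11.880000)

(13.2014, -3.7758, -1.5881, 11.8800)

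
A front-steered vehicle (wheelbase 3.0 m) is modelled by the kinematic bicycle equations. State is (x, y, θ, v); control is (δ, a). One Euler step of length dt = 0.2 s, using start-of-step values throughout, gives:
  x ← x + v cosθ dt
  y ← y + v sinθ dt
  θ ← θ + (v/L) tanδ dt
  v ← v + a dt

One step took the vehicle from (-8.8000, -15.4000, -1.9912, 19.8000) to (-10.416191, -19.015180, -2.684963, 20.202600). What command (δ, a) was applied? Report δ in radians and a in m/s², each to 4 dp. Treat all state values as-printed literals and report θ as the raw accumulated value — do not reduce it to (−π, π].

a = (v'−v)/dt = (0.402600)/0.2 = 2.0130
Δθ = θ'−θ = -0.693763;  (v·dt/L) = 19.8000·0.2/3.0 = 1.320000
tan δ = Δθ·L/(v·dt) = -0.525578  →  δ = -0.4839

δ = -0.4839, a = 2.0130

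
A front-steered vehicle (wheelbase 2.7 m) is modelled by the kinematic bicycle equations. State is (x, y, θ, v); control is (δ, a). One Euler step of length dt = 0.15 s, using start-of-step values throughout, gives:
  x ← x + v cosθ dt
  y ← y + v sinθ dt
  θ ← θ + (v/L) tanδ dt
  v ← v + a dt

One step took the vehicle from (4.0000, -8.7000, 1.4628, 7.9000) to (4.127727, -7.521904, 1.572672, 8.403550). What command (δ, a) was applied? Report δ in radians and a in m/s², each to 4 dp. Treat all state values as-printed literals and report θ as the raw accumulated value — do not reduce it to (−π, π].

δ = 0.2453, a = 3.3570

a = (v'−v)/dt = (0.503550)/0.15 = 3.3570
Δθ = θ'−θ = 0.109872;  (v·dt/L) = 7.9000·0.15/2.7 = 0.438889
tan δ = Δθ·L/(v·dt) = 0.250341  →  δ = 0.2453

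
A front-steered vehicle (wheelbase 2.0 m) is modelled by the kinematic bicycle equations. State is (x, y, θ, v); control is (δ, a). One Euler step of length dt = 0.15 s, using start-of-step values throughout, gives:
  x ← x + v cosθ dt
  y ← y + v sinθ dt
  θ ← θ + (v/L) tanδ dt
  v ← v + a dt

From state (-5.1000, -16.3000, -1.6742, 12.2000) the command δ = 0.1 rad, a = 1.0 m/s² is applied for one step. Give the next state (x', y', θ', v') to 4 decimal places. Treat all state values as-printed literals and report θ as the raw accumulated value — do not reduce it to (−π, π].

x' = -5.1000 + 12.2000·cos(-1.6742)·0.15 = -5.2889
y' = -16.3000 + 12.2000·sin(-1.6742)·0.15 = -18.1202
θ' = -1.6742 + (12.2000/2.0)·tan(0.1)·0.15 = -1.5824
v' = 12.2000 + 1.0000·0.15 = 12.3500

(-5.2889, -18.1202, -1.5824, 12.3500)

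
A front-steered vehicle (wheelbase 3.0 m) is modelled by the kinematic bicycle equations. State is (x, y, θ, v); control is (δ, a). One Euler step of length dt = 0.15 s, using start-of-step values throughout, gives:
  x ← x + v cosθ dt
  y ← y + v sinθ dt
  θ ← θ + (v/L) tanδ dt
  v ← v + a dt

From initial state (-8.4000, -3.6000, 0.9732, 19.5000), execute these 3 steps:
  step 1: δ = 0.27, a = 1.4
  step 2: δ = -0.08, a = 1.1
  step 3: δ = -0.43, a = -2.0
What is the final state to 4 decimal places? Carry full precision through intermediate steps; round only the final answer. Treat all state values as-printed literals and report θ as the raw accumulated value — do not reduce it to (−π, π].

(-4.6230, 4.3552, 0.7083, 19.5750)

after step 1 (δ=0.27, a=1.4): (-6.754228, -1.181930, 1.243039, 19.710000)
after step 2 (δ=-0.08, a=1.1): (-5.802471, 1.617185, 1.164031, 19.875000)
after step 3 (δ=-0.43, a=-2.0): (-4.622966, 4.355181, 0.708276, 19.575000)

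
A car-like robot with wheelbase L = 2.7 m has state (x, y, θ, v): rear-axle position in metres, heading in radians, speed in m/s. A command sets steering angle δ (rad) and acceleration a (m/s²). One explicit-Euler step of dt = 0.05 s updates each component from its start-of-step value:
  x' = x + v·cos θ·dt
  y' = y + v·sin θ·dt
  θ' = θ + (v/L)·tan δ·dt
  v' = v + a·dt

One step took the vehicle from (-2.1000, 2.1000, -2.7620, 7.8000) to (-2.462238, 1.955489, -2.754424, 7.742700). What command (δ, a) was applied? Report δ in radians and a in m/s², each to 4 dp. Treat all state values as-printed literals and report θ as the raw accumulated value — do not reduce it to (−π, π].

δ = 0.0524, a = -1.1460

a = (v'−v)/dt = (-0.057300)/0.05 = -1.1460
Δθ = θ'−θ = 0.007576;  (v·dt/L) = 7.8000·0.05/2.7 = 0.144444
tan δ = Δθ·L/(v·dt) = 0.052449  →  δ = 0.0524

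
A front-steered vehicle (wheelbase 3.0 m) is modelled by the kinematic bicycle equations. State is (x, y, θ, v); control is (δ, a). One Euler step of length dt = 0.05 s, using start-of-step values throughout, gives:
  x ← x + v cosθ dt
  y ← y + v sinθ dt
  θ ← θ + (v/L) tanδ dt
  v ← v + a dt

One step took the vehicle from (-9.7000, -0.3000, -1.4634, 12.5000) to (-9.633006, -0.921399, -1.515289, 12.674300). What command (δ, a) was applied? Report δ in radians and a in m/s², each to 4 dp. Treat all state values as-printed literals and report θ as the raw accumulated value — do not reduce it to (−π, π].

δ = -0.2441, a = 3.4860

a = (v'−v)/dt = (0.174300)/0.05 = 3.4860
Δθ = θ'−θ = -0.051889;  (v·dt/L) = 12.5000·0.05/3.0 = 0.208333
tan δ = Δθ·L/(v·dt) = -0.249067  →  δ = -0.2441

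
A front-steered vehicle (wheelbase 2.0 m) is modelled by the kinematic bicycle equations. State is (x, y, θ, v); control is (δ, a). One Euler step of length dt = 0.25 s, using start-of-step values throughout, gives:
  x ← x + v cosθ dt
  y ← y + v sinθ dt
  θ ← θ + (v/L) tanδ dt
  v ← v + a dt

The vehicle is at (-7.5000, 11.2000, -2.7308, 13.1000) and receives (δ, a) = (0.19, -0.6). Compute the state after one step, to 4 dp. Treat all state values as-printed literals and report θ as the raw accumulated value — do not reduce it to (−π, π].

(-10.5025, 9.8922, -2.4159, 12.9500)

x' = -7.5000 + 13.1000·cos(-2.7308)·0.25 = -10.5025
y' = 11.2000 + 13.1000·sin(-2.7308)·0.25 = 9.8922
θ' = -2.7308 + (13.1000/2.0)·tan(0.19)·0.25 = -2.4159
v' = 13.1000 − 0.6000·0.25 = 12.9500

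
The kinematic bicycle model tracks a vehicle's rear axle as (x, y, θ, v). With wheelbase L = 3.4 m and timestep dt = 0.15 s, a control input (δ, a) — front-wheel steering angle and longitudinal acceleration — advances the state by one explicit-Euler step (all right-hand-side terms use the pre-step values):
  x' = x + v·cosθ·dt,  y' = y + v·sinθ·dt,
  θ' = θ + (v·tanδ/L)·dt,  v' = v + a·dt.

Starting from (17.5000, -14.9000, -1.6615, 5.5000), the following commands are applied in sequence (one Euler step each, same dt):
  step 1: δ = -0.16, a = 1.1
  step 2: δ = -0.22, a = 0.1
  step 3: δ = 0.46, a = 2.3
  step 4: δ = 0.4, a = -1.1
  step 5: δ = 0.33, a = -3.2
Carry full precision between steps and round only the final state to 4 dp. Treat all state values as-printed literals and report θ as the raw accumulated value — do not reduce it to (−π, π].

after step 1 (δ=-0.16, a=1.1): (17.425272, -15.721609, -1.700658, 5.665000)
after step 2 (δ=-0.22, a=0.1): (17.315232, -16.564204, -1.756547, 5.680000)
after step 3 (δ=0.46, a=2.3): (17.157881, -17.401547, -1.632393, 6.025000)
after step 4 (δ=0.4, a=-1.1): (17.102248, -18.303583, -1.520011, 5.860000)
after step 5 (δ=0.33, a=-3.2): (17.146869, -19.181450, -1.431458, 5.380000)

(17.1469, -19.1815, -1.4315, 5.3800)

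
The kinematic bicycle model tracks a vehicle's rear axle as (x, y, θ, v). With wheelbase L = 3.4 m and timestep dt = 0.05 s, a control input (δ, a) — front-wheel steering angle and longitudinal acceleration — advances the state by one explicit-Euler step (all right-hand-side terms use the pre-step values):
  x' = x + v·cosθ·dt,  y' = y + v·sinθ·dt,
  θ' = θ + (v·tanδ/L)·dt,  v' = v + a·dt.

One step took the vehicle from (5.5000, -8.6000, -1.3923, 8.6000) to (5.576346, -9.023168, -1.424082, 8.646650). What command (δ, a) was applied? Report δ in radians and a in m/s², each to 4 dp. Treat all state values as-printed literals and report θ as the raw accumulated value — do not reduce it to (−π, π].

a = (v'−v)/dt = (0.046650)/0.05 = 0.9330
Δθ = θ'−θ = -0.031782;  (v·dt/L) = 8.6000·0.05/3.4 = 0.126471
tan δ = Δθ·L/(v·dt) = -0.251300  →  δ = -0.2462

δ = -0.2462, a = 0.9330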